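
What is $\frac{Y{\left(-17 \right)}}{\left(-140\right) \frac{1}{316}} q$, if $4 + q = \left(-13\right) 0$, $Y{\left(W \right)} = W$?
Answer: $- \frac{5372}{35} \approx -153.49$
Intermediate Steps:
$q = -4$ ($q = -4 - 0 = -4 + 0 = -4$)
$\frac{Y{\left(-17 \right)}}{\left(-140\right) \frac{1}{316}} q = - \frac{17}{\left(-140\right) \frac{1}{316}} \left(-4\right) = - \frac{17}{- \frac{35}{79}} \left(-4\right) = \left(-17\right) \left(- \frac{79}{35}\right) \left(-4\right) = \frac{1343}{35} \left(-4\right) = - \frac{5372}{35}$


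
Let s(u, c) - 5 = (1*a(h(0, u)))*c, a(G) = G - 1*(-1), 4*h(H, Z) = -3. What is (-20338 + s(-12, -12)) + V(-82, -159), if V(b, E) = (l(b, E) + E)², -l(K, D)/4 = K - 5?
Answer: 15385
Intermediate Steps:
h(H, Z) = -¾ (h(H, Z) = (¼)*(-3) = -¾)
l(K, D) = 20 - 4*K (l(K, D) = -4*(K - 5) = -4*(-5 + K) = 20 - 4*K)
a(G) = 1 + G (a(G) = G + 1 = 1 + G)
s(u, c) = 5 + c/4 (s(u, c) = 5 + (1*(1 - ¾))*c = 5 + (1*(¼))*c = 5 + c/4)
V(b, E) = (20 + E - 4*b)² (V(b, E) = ((20 - 4*b) + E)² = (20 + E - 4*b)²)
(-20338 + s(-12, -12)) + V(-82, -159) = (-20338 + (5 + (¼)*(-12))) + (20 - 159 - 4*(-82))² = (-20338 + (5 - 3)) + (20 - 159 + 328)² = (-20338 + 2) + 189² = -20336 + 35721 = 15385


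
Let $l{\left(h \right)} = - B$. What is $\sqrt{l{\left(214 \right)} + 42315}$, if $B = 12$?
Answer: $\sqrt{42303} \approx 205.68$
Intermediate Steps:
$l{\left(h \right)} = -12$ ($l{\left(h \right)} = \left(-1\right) 12 = -12$)
$\sqrt{l{\left(214 \right)} + 42315} = \sqrt{-12 + 42315} = \sqrt{42303}$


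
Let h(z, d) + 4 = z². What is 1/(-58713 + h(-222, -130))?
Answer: -1/9433 ≈ -0.00010601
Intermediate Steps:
h(z, d) = -4 + z²
1/(-58713 + h(-222, -130)) = 1/(-58713 + (-4 + (-222)²)) = 1/(-58713 + (-4 + 49284)) = 1/(-58713 + 49280) = 1/(-9433) = -1/9433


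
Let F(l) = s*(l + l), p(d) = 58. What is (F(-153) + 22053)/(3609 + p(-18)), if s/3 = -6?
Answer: 27561/3667 ≈ 7.5160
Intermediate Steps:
s = -18 (s = 3*(-6) = -18)
F(l) = -36*l (F(l) = -18*(l + l) = -36*l)
(F(-153) + 22053)/(3609 + p(-18)) = (-36*(-153) + 22053)/(3609 + 58) = (5508 + 22053)/3667 = 27561*(1/3667) = 27561/3667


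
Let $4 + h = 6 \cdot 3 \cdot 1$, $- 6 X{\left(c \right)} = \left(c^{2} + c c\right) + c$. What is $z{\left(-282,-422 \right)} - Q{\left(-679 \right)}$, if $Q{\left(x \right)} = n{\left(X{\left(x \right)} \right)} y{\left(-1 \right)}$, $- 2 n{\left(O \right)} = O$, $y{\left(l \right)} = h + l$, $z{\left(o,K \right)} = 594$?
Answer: $- \frac{11971111}{12} \approx -9.9759 \cdot 10^{5}$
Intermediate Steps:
$X{\left(c \right)} = - \frac{c^{2}}{3} - \frac{c}{6}$ ($X{\left(c \right)} = - \frac{\left(c^{2} + c c\right) + c}{6} = - \frac{\left(c^{2} + c^{2}\right) + c}{6} = - \frac{2 c^{2} + c}{6} = - \frac{c + 2 c^{2}}{6} = - \frac{c^{2}}{3} - \frac{c}{6}$)
$h = 14$ ($h = -4 + 6 \cdot 3 \cdot 1 = -4 + 18 \cdot 1 = -4 + 18 = 14$)
$y{\left(l \right)} = 14 + l$
$n{\left(O \right)} = - \frac{O}{2}$
$Q{\left(x \right)} = \frac{13 x \left(1 + 2 x\right)}{12}$ ($Q{\left(x \right)} = - \frac{\left(- \frac{1}{6}\right) x \left(1 + 2 x\right)}{2} \left(14 - 1\right) = \frac{x \left(1 + 2 x\right)}{12} \cdot 13 = \frac{13 x \left(1 + 2 x\right)}{12}$)
$z{\left(-282,-422 \right)} - Q{\left(-679 \right)} = 594 - \frac{13}{12} \left(-679\right) \left(1 + 2 \left(-679\right)\right) = 594 - \frac{13}{12} \left(-679\right) \left(1 - 1358\right) = 594 - \frac{13}{12} \left(-679\right) \left(-1357\right) = 594 - \frac{11978239}{12} = - \frac{11971111}{12}$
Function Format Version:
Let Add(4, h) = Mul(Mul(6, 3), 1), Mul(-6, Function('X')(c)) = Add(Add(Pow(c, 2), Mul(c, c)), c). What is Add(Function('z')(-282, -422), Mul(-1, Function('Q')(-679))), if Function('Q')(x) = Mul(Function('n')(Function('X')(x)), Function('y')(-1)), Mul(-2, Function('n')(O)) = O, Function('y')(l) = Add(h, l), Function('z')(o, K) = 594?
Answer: Rational(-11971111, 12) ≈ -9.9759e+5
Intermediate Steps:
Function('X')(c) = Add(Mul(Rational(-1, 3), Pow(c, 2)), Mul(Rational(-1, 6), c)) (Function('X')(c) = Mul(Rational(-1, 6), Add(Add(Pow(c, 2), Mul(c, c)), c)) = Mul(Rational(-1, 6), Add(Add(Pow(c, 2), Pow(c, 2)), c)) = Mul(Rational(-1, 6), Add(Mul(2, Pow(c, 2)), c)) = Mul(Rational(-1, 6), Add(c, Mul(2, Pow(c, 2)))) = Add(Mul(Rational(-1, 3), Pow(c, 2)), Mul(Rational(-1, 6), c)))
h = 14 (h = Add(-4, Mul(Mul(6, 3), 1)) = Add(-4, Mul(18, 1)) = Add(-4, 18) = 14)
Function('y')(l) = Add(14, l)
Function('n')(O) = Mul(Rational(-1, 2), O)
Function('Q')(x) = Mul(Rational(13, 12), x, Add(1, Mul(2, x))) (Function('Q')(x) = Mul(Mul(Rational(-1, 2), Mul(Rational(-1, 6), x, Add(1, Mul(2, x)))), Add(14, -1)) = Mul(Mul(Rational(1, 12), x, Add(1, Mul(2, x))), 13) = Mul(Rational(13, 12), x, Add(1, Mul(2, x))))
Add(Function('z')(-282, -422), Mul(-1, Function('Q')(-679))) = Add(594, Mul(-1, Mul(Rational(13, 12), -679, Add(1, Mul(2, -679))))) = Add(594, Mul(-1, Mul(Rational(13, 12), -679, Add(1, -1358)))) = Add(594, Mul(-1, Mul(Rational(13, 12), -679, -1357))) = Add(594, Mul(-1, Rational(11978239, 12))) = Add(594, Rational(-11978239, 12)) = Rational(-11971111, 12)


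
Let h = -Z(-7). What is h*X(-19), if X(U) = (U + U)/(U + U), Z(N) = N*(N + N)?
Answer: -98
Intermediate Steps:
Z(N) = 2*N² (Z(N) = N*(2*N) = 2*N²)
X(U) = 1 (X(U) = (2*U)/((2*U)) = (2*U)*(1/(2*U)) = 1)
h = -98 (h = -2*(-7)² = -2*49 = -1*98 = -98)
h*X(-19) = -98*1 = -98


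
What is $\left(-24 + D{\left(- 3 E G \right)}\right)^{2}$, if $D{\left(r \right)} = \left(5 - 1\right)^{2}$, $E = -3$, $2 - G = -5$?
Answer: $64$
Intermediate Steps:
$G = 7$ ($G = 2 - -5 = 2 + 5 = 7$)
$D{\left(r \right)} = 16$ ($D{\left(r \right)} = 4^{2} = 16$)
$\left(-24 + D{\left(- 3 E G \right)}\right)^{2} = \left(-24 + 16\right)^{2} = \left(-8\right)^{2} = 64$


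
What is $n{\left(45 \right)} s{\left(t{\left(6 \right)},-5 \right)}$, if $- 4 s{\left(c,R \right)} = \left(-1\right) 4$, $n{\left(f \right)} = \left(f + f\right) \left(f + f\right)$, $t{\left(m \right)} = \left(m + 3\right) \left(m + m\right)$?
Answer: $8100$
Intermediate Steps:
$t{\left(m \right)} = 2 m \left(3 + m\right)$ ($t{\left(m \right)} = \left(3 + m\right) 2 m = 2 m \left(3 + m\right)$)
$n{\left(f \right)} = 4 f^{2}$ ($n{\left(f \right)} = 2 f 2 f = 4 f^{2}$)
$s{\left(c,R \right)} = 1$ ($s{\left(c,R \right)} = - \frac{\left(-1\right) 4}{4} = \left(- \frac{1}{4}\right) \left(-4\right) = 1$)
$n{\left(45 \right)} s{\left(t{\left(6 \right)},-5 \right)} = 4 \cdot 45^{2} \cdot 1 = 4 \cdot 2025 \cdot 1 = 8100 \cdot 1 = 8100$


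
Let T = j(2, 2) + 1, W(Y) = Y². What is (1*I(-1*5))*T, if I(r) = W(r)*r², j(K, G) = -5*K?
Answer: -5625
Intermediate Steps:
I(r) = r⁴ (I(r) = r²*r² = r⁴)
T = -9 (T = -5*2 + 1 = -10 + 1 = -9)
(1*I(-1*5))*T = (1*(-1*5)⁴)*(-9) = (1*(-5)⁴)*(-9) = (1*625)*(-9) = 625*(-9) = -5625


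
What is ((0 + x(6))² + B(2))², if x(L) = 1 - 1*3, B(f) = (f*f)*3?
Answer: 256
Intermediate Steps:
B(f) = 3*f² (B(f) = f²*3 = 3*f²)
x(L) = -2 (x(L) = 1 - 3 = -2)
((0 + x(6))² + B(2))² = ((0 - 2)² + 3*2²)² = ((-2)² + 3*4)² = (4 + 12)² = 16² = 256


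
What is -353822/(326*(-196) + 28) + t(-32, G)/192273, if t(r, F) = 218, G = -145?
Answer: 4860310045/877149426 ≈ 5.5410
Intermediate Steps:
-353822/(326*(-196) + 28) + t(-32, G)/192273 = -353822/(326*(-196) + 28) + 218/192273 = -353822/(-63896 + 28) + 218*(1/192273) = -353822/(-63868) + 218/192273 = -353822*(-1/63868) + 218/192273 = 25273/4562 + 218/192273 = 4860310045/877149426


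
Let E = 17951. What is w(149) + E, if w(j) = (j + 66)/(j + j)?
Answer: 5349613/298 ≈ 17952.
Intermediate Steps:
w(j) = (66 + j)/(2*j) (w(j) = (66 + j)/((2*j)) = (66 + j)*(1/(2*j)) = (66 + j)/(2*j))
w(149) + E = (½)*(66 + 149)/149 + 17951 = (½)*(1/149)*215 + 17951 = 215/298 + 17951 = 5349613/298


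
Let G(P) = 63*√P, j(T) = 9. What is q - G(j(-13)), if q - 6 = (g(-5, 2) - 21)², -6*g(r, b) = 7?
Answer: 11101/36 ≈ 308.36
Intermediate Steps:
g(r, b) = -7/6 (g(r, b) = -⅙*7 = -7/6)
q = 17905/36 (q = 6 + (-7/6 - 21)² = 6 + (-133/6)² = 6 + 17689/36 = 17905/36 ≈ 497.36)
q - G(j(-13)) = 17905/36 - 63*√9 = 17905/36 - 63*3 = 17905/36 - 1*189 = 17905/36 - 189 = 11101/36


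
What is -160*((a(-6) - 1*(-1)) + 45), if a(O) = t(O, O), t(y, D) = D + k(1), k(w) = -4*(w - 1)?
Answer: -6400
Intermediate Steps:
k(w) = 4 - 4*w (k(w) = -4*(-1 + w) = 4 - 4*w)
t(y, D) = D (t(y, D) = D + (4 - 4*1) = D + (4 - 4) = D + 0 = D)
a(O) = O
-160*((a(-6) - 1*(-1)) + 45) = -160*((-6 - 1*(-1)) + 45) = -160*((-6 + 1) + 45) = -160*(-5 + 45) = -160*40 = -6400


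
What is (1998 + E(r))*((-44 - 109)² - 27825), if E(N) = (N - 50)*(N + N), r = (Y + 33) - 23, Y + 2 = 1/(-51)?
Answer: -5081926912/867 ≈ -5.8615e+6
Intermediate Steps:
Y = -103/51 (Y = -2 + 1/(-51) = -2 - 1/51 = -103/51 ≈ -2.0196)
r = 407/51 (r = (-103/51 + 33) - 23 = 1580/51 - 23 = 407/51 ≈ 7.9804)
E(N) = 2*N*(-50 + N) (E(N) = (-50 + N)*(2*N) = 2*N*(-50 + N))
(1998 + E(r))*((-44 - 109)² - 27825) = (1998 + 2*(407/51)*(-50 + 407/51))*((-44 - 109)² - 27825) = (1998 + 2*(407/51)*(-2143/51))*((-153)² - 27825) = (1998 - 1744402/2601)*(23409 - 27825) = (3452396/2601)*(-4416) = -5081926912/867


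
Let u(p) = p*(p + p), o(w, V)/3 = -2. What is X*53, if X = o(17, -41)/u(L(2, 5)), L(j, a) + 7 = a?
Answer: -159/4 ≈ -39.750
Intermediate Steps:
o(w, V) = -6 (o(w, V) = 3*(-2) = -6)
L(j, a) = -7 + a
u(p) = 2*p² (u(p) = p*(2*p) = 2*p²)
X = -¾ (X = -6*1/(2*(-7 + 5)²) = -6/(2*(-2)²) = -6/(2*4) = -6/8 = -6*⅛ = -¾ ≈ -0.75000)
X*53 = -¾*53 = -159/4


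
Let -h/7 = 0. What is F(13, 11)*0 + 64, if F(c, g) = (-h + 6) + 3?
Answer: 64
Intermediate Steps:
h = 0 (h = -7*0 = 0)
F(c, g) = 9 (F(c, g) = (-1*0 + 6) + 3 = (0 + 6) + 3 = 6 + 3 = 9)
F(13, 11)*0 + 64 = 9*0 + 64 = 0 + 64 = 64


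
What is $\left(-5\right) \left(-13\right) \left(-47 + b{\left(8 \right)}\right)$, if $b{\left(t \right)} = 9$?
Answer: $-2470$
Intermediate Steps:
$\left(-5\right) \left(-13\right) \left(-47 + b{\left(8 \right)}\right) = \left(-5\right) \left(-13\right) \left(-47 + 9\right) = 65 \left(-38\right) = -2470$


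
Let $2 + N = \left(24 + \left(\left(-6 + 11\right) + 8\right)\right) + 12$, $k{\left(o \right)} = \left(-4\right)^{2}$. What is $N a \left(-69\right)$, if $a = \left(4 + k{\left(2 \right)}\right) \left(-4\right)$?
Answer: $259440$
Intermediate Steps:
$k{\left(o \right)} = 16$
$a = -80$ ($a = \left(4 + 16\right) \left(-4\right) = 20 \left(-4\right) = -80$)
$N = 47$ ($N = -2 + \left(\left(24 + \left(\left(-6 + 11\right) + 8\right)\right) + 12\right) = -2 + \left(\left(24 + \left(5 + 8\right)\right) + 12\right) = -2 + \left(\left(24 + 13\right) + 12\right) = -2 + \left(37 + 12\right) = -2 + 49 = 47$)
$N a \left(-69\right) = 47 \left(-80\right) \left(-69\right) = \left(-3760\right) \left(-69\right) = 259440$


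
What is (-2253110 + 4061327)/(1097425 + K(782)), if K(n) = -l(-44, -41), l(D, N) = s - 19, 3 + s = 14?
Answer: 200913/121937 ≈ 1.6477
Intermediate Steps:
s = 11 (s = -3 + 14 = 11)
l(D, N) = -8 (l(D, N) = 11 - 19 = -8)
K(n) = 8 (K(n) = -1*(-8) = 8)
(-2253110 + 4061327)/(1097425 + K(782)) = (-2253110 + 4061327)/(1097425 + 8) = 1808217/1097433 = 1808217*(1/1097433) = 200913/121937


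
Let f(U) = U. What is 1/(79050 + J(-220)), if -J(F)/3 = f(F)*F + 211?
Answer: -1/66783 ≈ -1.4974e-5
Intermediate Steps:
J(F) = -633 - 3*F² (J(F) = -3*(F*F + 211) = -3*(F² + 211) = -3*(211 + F²) = -633 - 3*F²)
1/(79050 + J(-220)) = 1/(79050 + (-633 - 3*(-220)²)) = 1/(79050 + (-633 - 3*48400)) = 1/(79050 + (-633 - 145200)) = 1/(79050 - 145833) = 1/(-66783) = -1/66783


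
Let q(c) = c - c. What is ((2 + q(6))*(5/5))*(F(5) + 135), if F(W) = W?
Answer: 280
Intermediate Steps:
q(c) = 0
((2 + q(6))*(5/5))*(F(5) + 135) = ((2 + 0)*(5/5))*(5 + 135) = (2*(5*(1/5)))*140 = (2*1)*140 = 2*140 = 280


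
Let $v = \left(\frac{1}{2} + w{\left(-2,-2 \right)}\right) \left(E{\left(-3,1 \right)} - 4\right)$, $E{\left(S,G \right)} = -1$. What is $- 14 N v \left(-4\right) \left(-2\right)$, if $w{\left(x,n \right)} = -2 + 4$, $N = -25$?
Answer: $-35000$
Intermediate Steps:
$w{\left(x,n \right)} = 2$
$v = - \frac{25}{2}$ ($v = \left(\frac{1}{2} + 2\right) \left(-1 - 4\right) = \left(\frac{1}{2} + 2\right) \left(-5\right) = \frac{5}{2} \left(-5\right) = - \frac{25}{2} \approx -12.5$)
$- 14 N v \left(-4\right) \left(-2\right) = \left(-14\right) \left(-25\right) \left(- \frac{25}{2}\right) \left(-4\right) \left(-2\right) = 350 \cdot 50 \left(-2\right) = 350 \left(-100\right) = -35000$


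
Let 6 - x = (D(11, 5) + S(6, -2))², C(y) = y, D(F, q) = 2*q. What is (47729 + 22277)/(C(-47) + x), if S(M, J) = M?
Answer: -70006/297 ≈ -235.71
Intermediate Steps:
x = -250 (x = 6 - (2*5 + 6)² = 6 - (10 + 6)² = 6 - 1*16² = 6 - 1*256 = 6 - 256 = -250)
(47729 + 22277)/(C(-47) + x) = (47729 + 22277)/(-47 - 250) = 70006/(-297) = 70006*(-1/297) = -70006/297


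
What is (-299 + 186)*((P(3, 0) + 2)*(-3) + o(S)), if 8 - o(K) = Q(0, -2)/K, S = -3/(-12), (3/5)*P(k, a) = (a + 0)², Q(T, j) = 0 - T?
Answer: -226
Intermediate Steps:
Q(T, j) = -T
P(k, a) = 5*a²/3 (P(k, a) = 5*(a + 0)²/3 = 5*a²/3)
S = ¼ (S = -3*(-1/12) = ¼ ≈ 0.25000)
o(K) = 8 (o(K) = 8 - (-1*0)/K = 8 - 0/K = 8 - 1*0 = 8 + 0 = 8)
(-299 + 186)*((P(3, 0) + 2)*(-3) + o(S)) = (-299 + 186)*(((5/3)*0² + 2)*(-3) + 8) = -113*(((5/3)*0 + 2)*(-3) + 8) = -113*((0 + 2)*(-3) + 8) = -113*(2*(-3) + 8) = -113*(-6 + 8) = -113*2 = -226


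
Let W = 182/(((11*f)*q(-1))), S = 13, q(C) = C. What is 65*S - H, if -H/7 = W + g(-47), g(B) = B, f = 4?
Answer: 10715/22 ≈ 487.05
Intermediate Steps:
W = -91/22 (W = 182/(((11*4)*(-1))) = 182/((44*(-1))) = 182/(-44) = 182*(-1/44) = -91/22 ≈ -4.1364)
H = 7875/22 (H = -7*(-91/22 - 47) = -7*(-1125/22) = 7875/22 ≈ 357.95)
65*S - H = 65*13 - 1*7875/22 = 845 - 7875/22 = 10715/22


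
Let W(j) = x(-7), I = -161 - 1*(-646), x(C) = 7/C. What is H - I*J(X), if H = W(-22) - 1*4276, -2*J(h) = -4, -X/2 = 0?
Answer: -5247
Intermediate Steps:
X = 0 (X = -2*0 = 0)
I = 485 (I = -161 + 646 = 485)
J(h) = 2 (J(h) = -1/2*(-4) = 2)
W(j) = -1 (W(j) = 7/(-7) = 7*(-1/7) = -1)
H = -4277 (H = -1 - 1*4276 = -1 - 4276 = -4277)
H - I*J(X) = -4277 - 485*2 = -4277 - 1*970 = -4277 - 970 = -5247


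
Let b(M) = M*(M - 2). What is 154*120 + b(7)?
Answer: 18515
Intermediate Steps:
b(M) = M*(-2 + M)
154*120 + b(7) = 154*120 + 7*(-2 + 7) = 18480 + 7*5 = 18480 + 35 = 18515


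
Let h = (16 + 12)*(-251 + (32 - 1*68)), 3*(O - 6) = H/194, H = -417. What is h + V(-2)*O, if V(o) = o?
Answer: -780517/97 ≈ -8046.6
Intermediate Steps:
O = 1025/194 (O = 6 + (-417/194)/3 = 6 + (-417*1/194)/3 = 6 + (⅓)*(-417/194) = 6 - 139/194 = 1025/194 ≈ 5.2835)
h = -8036 (h = 28*(-251 + (32 - 68)) = 28*(-251 - 36) = 28*(-287) = -8036)
h + V(-2)*O = -8036 - 2*1025/194 = -8036 - 1025/97 = -780517/97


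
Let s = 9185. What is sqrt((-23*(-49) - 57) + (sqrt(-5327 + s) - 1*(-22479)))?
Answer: sqrt(23549 + sqrt(3858)) ≈ 153.66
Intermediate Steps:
sqrt((-23*(-49) - 57) + (sqrt(-5327 + s) - 1*(-22479))) = sqrt((-23*(-49) - 57) + (sqrt(-5327 + 9185) - 1*(-22479))) = sqrt((1127 - 57) + (sqrt(3858) + 22479)) = sqrt(1070 + (22479 + sqrt(3858))) = sqrt(23549 + sqrt(3858))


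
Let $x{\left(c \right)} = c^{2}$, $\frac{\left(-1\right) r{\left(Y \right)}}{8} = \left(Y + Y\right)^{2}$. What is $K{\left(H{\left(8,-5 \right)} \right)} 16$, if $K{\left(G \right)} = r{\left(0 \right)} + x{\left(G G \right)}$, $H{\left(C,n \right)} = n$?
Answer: $10000$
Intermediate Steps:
$r{\left(Y \right)} = - 32 Y^{2}$ ($r{\left(Y \right)} = - 8 \left(Y + Y\right)^{2} = - 8 \left(2 Y\right)^{2} = - 8 \cdot 4 Y^{2} = - 32 Y^{2}$)
$K{\left(G \right)} = G^{4}$ ($K{\left(G \right)} = - 32 \cdot 0^{2} + \left(G G\right)^{2} = \left(-32\right) 0 + \left(G^{2}\right)^{2} = 0 + G^{4} = G^{4}$)
$K{\left(H{\left(8,-5 \right)} \right)} 16 = \left(-5\right)^{4} \cdot 16 = 625 \cdot 16 = 10000$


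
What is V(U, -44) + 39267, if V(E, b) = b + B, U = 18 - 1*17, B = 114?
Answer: 39337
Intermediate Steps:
U = 1 (U = 18 - 17 = 1)
V(E, b) = 114 + b (V(E, b) = b + 114 = 114 + b)
V(U, -44) + 39267 = (114 - 44) + 39267 = 70 + 39267 = 39337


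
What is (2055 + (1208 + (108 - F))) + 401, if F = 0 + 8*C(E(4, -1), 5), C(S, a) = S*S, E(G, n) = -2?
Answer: 3740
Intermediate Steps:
C(S, a) = S²
F = 32 (F = 0 + 8*(-2)² = 0 + 8*4 = 0 + 32 = 32)
(2055 + (1208 + (108 - F))) + 401 = (2055 + (1208 + (108 - 1*32))) + 401 = (2055 + (1208 + (108 - 32))) + 401 = (2055 + (1208 + 76)) + 401 = (2055 + 1284) + 401 = 3339 + 401 = 3740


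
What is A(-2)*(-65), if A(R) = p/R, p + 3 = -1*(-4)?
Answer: 65/2 ≈ 32.500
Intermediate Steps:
p = 1 (p = -3 - 1*(-4) = -3 + 4 = 1)
A(R) = 1/R
A(-2)*(-65) = -65/(-2) = -1/2*(-65) = 65/2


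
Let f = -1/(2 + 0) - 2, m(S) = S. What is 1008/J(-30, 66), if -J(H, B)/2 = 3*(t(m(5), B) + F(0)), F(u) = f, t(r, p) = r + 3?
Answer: -336/11 ≈ -30.545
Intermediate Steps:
t(r, p) = 3 + r
f = -5/2 (f = -1/2 - 2 = -5/2 ≈ -2.5000)
F(u) = -5/2
J(H, B) = -33 (J(H, B) = -6*((3 + 5) - 5/2) = -6*(8 - 5/2) = -6*11/2 = -2*33/2 = -33)
1008/J(-30, 66) = 1008/(-33) = 1008*(-1/33) = -336/11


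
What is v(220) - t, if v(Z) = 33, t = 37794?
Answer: -37761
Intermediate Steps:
v(220) - t = 33 - 1*37794 = 33 - 37794 = -37761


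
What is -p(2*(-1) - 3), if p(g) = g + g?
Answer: 10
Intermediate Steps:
p(g) = 2*g
-p(2*(-1) - 3) = -2*(2*(-1) - 3) = -2*(-2 - 3) = -2*(-5) = -1*(-10) = 10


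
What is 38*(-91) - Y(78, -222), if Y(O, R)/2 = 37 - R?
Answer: -3976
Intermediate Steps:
Y(O, R) = 74 - 2*R (Y(O, R) = 2*(37 - R) = 74 - 2*R)
38*(-91) - Y(78, -222) = 38*(-91) - (74 - 2*(-222)) = -3458 - (74 + 444) = -3458 - 1*518 = -3458 - 518 = -3976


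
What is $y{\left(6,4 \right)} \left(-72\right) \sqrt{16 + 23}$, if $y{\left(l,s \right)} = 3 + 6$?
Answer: $- 648 \sqrt{39} \approx -4046.8$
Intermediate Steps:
$y{\left(l,s \right)} = 9$
$y{\left(6,4 \right)} \left(-72\right) \sqrt{16 + 23} = 9 \left(-72\right) \sqrt{16 + 23} = - 648 \sqrt{39}$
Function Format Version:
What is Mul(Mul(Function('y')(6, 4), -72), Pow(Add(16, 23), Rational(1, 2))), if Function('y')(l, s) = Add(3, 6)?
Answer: Mul(-648, Pow(39, Rational(1, 2))) ≈ -4046.8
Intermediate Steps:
Function('y')(l, s) = 9
Mul(Mul(Function('y')(6, 4), -72), Pow(Add(16, 23), Rational(1, 2))) = Mul(Mul(9, -72), Pow(Add(16, 23), Rational(1, 2))) = Mul(-648, Pow(39, Rational(1, 2)))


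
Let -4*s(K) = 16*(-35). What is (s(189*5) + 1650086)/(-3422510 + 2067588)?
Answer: -825113/677461 ≈ -1.2179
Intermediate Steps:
s(K) = 140 (s(K) = -4*(-35) = -¼*(-560) = 140)
(s(189*5) + 1650086)/(-3422510 + 2067588) = (140 + 1650086)/(-3422510 + 2067588) = 1650226/(-1354922) = 1650226*(-1/1354922) = -825113/677461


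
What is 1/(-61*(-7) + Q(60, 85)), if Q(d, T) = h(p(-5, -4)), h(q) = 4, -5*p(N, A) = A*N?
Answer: 1/431 ≈ 0.0023202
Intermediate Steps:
p(N, A) = -A*N/5
Q(d, T) = 4
1/(-61*(-7) + Q(60, 85)) = 1/(-61*(-7) + 4) = 1/(427 + 4) = 1/431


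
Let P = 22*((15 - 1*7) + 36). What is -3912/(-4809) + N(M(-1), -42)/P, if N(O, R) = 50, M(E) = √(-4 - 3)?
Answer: 671211/775852 ≈ 0.86513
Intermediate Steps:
M(E) = I*√7 (M(E) = √(-7) = I*√7)
P = 968 (P = 22*((15 - 7) + 36) = 22*(8 + 36) = 22*44 = 968)
-3912/(-4809) + N(M(-1), -42)/P = -3912/(-4809) + 50/968 = -3912*(-1/4809) + 50*(1/968) = 1304/1603 + 25/484 = 671211/775852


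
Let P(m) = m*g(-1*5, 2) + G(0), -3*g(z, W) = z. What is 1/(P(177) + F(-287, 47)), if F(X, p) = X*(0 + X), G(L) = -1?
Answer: 1/82663 ≈ 1.2097e-5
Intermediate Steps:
g(z, W) = -z/3
F(X, p) = X² (F(X, p) = X*X = X²)
P(m) = -1 + 5*m/3 (P(m) = m*(-(-1)*5/3) - 1 = m*(-⅓*(-5)) - 1 = m*(5/3) - 1 = 5*m/3 - 1 = -1 + 5*m/3)
1/(P(177) + F(-287, 47)) = 1/((-1 + (5/3)*177) + (-287)²) = 1/((-1 + 295) + 82369) = 1/(294 + 82369) = 1/82663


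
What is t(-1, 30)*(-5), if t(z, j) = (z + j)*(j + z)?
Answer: -4205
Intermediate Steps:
t(z, j) = (j + z)**2 (t(z, j) = (j + z)*(j + z) = (j + z)**2)
t(-1, 30)*(-5) = (30 - 1)**2*(-5) = 29**2*(-5) = 841*(-5) = -4205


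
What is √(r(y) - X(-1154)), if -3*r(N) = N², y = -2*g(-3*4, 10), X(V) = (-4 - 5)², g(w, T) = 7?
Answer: I*√1317/3 ≈ 12.097*I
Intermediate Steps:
X(V) = 81 (X(V) = (-9)² = 81)
y = -14 (y = -2*7 = -14)
r(N) = -N²/3
√(r(y) - X(-1154)) = √(-⅓*(-14)² - 1*81) = √(-⅓*196 - 81) = √(-196/3 - 81) = √(-439/3) = I*√1317/3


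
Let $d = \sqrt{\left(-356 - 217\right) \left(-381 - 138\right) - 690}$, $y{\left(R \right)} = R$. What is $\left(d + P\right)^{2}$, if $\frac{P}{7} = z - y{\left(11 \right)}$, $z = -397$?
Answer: $\left(2856 - \sqrt{296697}\right)^{2} \approx 5.3421 \cdot 10^{6}$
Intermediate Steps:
$d = \sqrt{296697}$ ($d = \sqrt{\left(-573\right) \left(-519\right) - 690} = \sqrt{297387 - 690} = \sqrt{296697} \approx 544.7$)
$P = -2856$ ($P = 7 \left(-397 - 11\right) = 7 \left(-408\right) = -2856$)
$\left(d + P\right)^{2} = \left(\sqrt{296697} - 2856\right)^{2} = \left(-2856 + \sqrt{296697}\right)^{2}$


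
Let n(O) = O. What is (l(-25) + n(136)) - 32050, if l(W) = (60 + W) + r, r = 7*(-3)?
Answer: -31900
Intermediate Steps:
r = -21
l(W) = 39 + W (l(W) = (60 + W) - 21 = 39 + W)
(l(-25) + n(136)) - 32050 = ((39 - 25) + 136) - 32050 = (14 + 136) - 32050 = 150 - 32050 = -31900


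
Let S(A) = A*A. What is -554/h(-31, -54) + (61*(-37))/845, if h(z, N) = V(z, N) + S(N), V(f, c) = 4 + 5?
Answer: -108767/38025 ≈ -2.8604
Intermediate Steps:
S(A) = A²
V(f, c) = 9
h(z, N) = 9 + N²
-554/h(-31, -54) + (61*(-37))/845 = -554/(9 + (-54)²) + (61*(-37))/845 = -554/(9 + 2916) - 2257*1/845 = -554/2925 - 2257/845 = -108767/38025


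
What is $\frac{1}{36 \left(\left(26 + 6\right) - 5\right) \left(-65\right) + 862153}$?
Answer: $\frac{1}{798973} \approx 1.2516 \cdot 10^{-6}$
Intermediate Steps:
$\frac{1}{36 \left(\left(26 + 6\right) - 5\right) \left(-65\right) + 862153} = \frac{1}{36 \left(32 - 5\right) \left(-65\right) + 862153} = \frac{1}{36 \cdot 27 \left(-65\right) + 862153} = \frac{1}{972 \left(-65\right) + 862153} = \frac{1}{-63180 + 862153} = \frac{1}{798973}$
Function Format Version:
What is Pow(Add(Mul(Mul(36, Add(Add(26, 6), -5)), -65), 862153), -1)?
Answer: Rational(1, 798973) ≈ 1.2516e-6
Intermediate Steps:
Pow(Add(Mul(Mul(36, Add(Add(26, 6), -5)), -65), 862153), -1) = Pow(Add(Mul(Mul(36, Add(32, -5)), -65), 862153), -1) = Pow(Add(Mul(Mul(36, 27), -65), 862153), -1) = Pow(Add(Mul(972, -65), 862153), -1) = Pow(Add(-63180, 862153), -1) = Pow(798973, -1) = Rational(1, 798973)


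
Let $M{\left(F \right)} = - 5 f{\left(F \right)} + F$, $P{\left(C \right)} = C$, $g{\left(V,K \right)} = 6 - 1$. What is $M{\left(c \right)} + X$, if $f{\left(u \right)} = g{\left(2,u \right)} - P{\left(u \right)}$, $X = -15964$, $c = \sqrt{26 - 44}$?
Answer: $-15989 + 18 i \sqrt{2} \approx -15989.0 + 25.456 i$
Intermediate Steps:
$g{\left(V,K \right)} = 5$
$c = 3 i \sqrt{2}$ ($c = \sqrt{-18} = 3 i \sqrt{2} \approx 4.2426 i$)
$f{\left(u \right)} = 5 - u$
$M{\left(F \right)} = -25 + 6 F$ ($M{\left(F \right)} = - 5 \left(5 - F\right) + F = \left(-25 + 5 F\right) + F = -25 + 6 F$)
$M{\left(c \right)} + X = \left(-25 + 6 \cdot 3 i \sqrt{2}\right) - 15964 = \left(-25 + 18 i \sqrt{2}\right) - 15964 = -15989 + 18 i \sqrt{2}$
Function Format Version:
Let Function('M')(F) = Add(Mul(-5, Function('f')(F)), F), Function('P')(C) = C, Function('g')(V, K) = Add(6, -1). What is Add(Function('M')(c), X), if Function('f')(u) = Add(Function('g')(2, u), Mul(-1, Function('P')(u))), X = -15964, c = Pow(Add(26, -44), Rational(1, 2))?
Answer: Add(-15989, Mul(18, I, Pow(2, Rational(1, 2)))) ≈ Add(-15989., Mul(25.456, I))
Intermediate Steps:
Function('g')(V, K) = 5
c = Mul(3, I, Pow(2, Rational(1, 2))) (c = Pow(-18, Rational(1, 2)) = Mul(3, I, Pow(2, Rational(1, 2))) ≈ Mul(4.2426, I))
Function('f')(u) = Add(5, Mul(-1, u))
Function('M')(F) = Add(-25, Mul(6, F)) (Function('M')(F) = Add(Mul(-5, Add(5, Mul(-1, F))), F) = Add(Add(-25, Mul(5, F)), F) = Add(-25, Mul(6, F)))
Add(Function('M')(c), X) = Add(Add(-25, Mul(6, Mul(3, I, Pow(2, Rational(1, 2))))), -15964) = Add(Add(-25, Mul(18, I, Pow(2, Rational(1, 2)))), -15964) = Add(-15989, Mul(18, I, Pow(2, Rational(1, 2))))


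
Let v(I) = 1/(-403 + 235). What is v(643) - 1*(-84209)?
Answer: 14147111/168 ≈ 84209.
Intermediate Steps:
v(I) = -1/168 (v(I) = 1/(-168) = -1/168)
v(643) - 1*(-84209) = -1/168 - 1*(-84209) = -1/168 + 84209 = 14147111/168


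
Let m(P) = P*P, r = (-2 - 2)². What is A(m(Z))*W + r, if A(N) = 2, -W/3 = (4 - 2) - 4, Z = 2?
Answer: 28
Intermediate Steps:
r = 16 (r = (-4)² = 16)
m(P) = P²
W = 6 (W = -3*((4 - 2) - 4) = -3*(2 - 4) = -3*(-2) = 6)
A(m(Z))*W + r = 2*6 + 16 = 12 + 16 = 28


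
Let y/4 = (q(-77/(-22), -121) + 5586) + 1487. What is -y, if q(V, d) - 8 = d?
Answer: -27840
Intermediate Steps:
q(V, d) = 8 + d
y = 27840 (y = 4*(((8 - 121) + 5586) + 1487) = 4*((-113 + 5586) + 1487) = 4*(5473 + 1487) = 4*6960 = 27840)
-y = -1*27840 = -27840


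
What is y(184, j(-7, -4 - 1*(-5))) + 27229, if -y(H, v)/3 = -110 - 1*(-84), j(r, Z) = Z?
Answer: 27307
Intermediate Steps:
y(H, v) = 78 (y(H, v) = -3*(-110 - 1*(-84)) = -3*(-110 + 84) = -3*(-26) = 78)
y(184, j(-7, -4 - 1*(-5))) + 27229 = 78 + 27229 = 27307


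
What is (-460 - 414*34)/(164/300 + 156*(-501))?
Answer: 1090200/5861659 ≈ 0.18599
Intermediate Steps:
(-460 - 414*34)/(164/300 + 156*(-501)) = (-460 - 14076)/(164*(1/300) - 78156) = -14536/(41/75 - 78156) = -14536/(-5861659/75) = -14536*(-75/5861659) = 1090200/5861659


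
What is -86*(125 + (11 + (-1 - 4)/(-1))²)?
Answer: -32766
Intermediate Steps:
-86*(125 + (11 + (-1 - 4)/(-1))²) = -86*(125 + (11 - 5*(-1))²) = -86*(125 + (11 + 5)²) = -86*(125 + 16²) = -86*(125 + 256) = -86*381 = -32766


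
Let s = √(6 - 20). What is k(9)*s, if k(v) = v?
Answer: 9*I*√14 ≈ 33.675*I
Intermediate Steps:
s = I*√14 (s = √(-14) = I*√14 ≈ 3.7417*I)
k(9)*s = 9*(I*√14) = 9*I*√14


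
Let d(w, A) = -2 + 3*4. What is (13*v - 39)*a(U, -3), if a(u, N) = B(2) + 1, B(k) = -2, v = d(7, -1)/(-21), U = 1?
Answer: 949/21 ≈ 45.190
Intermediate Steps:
d(w, A) = 10 (d(w, A) = -2 + 12 = 10)
v = -10/21 (v = 10/(-21) = 10*(-1/21) = -10/21 ≈ -0.47619)
a(u, N) = -1 (a(u, N) = -2 + 1 = -1)
(13*v - 39)*a(U, -3) = (13*(-10/21) - 39)*(-1) = (-130/21 - 39)*(-1) = -949/21*(-1) = 949/21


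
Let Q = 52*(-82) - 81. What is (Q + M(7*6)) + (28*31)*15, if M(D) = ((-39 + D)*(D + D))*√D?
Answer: 8675 + 252*√42 ≈ 10308.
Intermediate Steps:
Q = -4345 (Q = -4264 - 81 = -4345)
M(D) = 2*D^(3/2)*(-39 + D) (M(D) = ((-39 + D)*(2*D))*√D = (2*D*(-39 + D))*√D = 2*D^(3/2)*(-39 + D))
(Q + M(7*6)) + (28*31)*15 = (-4345 + 2*(7*6)^(3/2)*(-39 + 7*6)) + (28*31)*15 = (-4345 + 2*42^(3/2)*(-39 + 42)) + 868*15 = (-4345 + 2*(42*√42)*3) + 13020 = (-4345 + 252*√42) + 13020 = 8675 + 252*√42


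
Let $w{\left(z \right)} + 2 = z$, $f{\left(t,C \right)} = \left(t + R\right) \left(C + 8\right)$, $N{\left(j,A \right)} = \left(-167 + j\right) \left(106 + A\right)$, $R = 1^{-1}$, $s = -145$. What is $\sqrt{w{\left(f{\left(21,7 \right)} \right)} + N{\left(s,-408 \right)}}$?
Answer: $2 \sqrt{23638} \approx 307.49$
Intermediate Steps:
$R = 1$
$f{\left(t,C \right)} = \left(1 + t\right) \left(8 + C\right)$ ($f{\left(t,C \right)} = \left(t + 1\right) \left(C + 8\right) = \left(1 + t\right) \left(8 + C\right)$)
$w{\left(z \right)} = -2 + z$
$\sqrt{w{\left(f{\left(21,7 \right)} \right)} + N{\left(s,-408 \right)}} = \sqrt{\left(-2 + \left(8 + 7 + 8 \cdot 21 + 7 \cdot 21\right)\right) - -94224} = \sqrt{\left(-2 + \left(8 + 7 + 168 + 147\right)\right) + \left(-17702 + 68136 - 15370 + 59160\right)} = \sqrt{\left(-2 + 330\right) + 94224} = \sqrt{328 + 94224} = \sqrt{94552} = 2 \sqrt{23638}$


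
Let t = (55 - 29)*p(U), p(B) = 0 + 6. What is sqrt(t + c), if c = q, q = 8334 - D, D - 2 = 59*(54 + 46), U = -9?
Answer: 2*sqrt(647) ≈ 50.872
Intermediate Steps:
p(B) = 6
t = 156 (t = (55 - 29)*6 = 26*6 = 156)
D = 5902 (D = 2 + 59*(54 + 46) = 2 + 59*100 = 2 + 5900 = 5902)
q = 2432 (q = 8334 - 1*5902 = 8334 - 5902 = 2432)
c = 2432
sqrt(t + c) = sqrt(156 + 2432) = sqrt(2588) = 2*sqrt(647)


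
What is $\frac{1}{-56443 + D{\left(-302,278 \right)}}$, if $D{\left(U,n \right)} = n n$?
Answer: $\frac{1}{20841} \approx 4.7982 \cdot 10^{-5}$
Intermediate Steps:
$D{\left(U,n \right)} = n^{2}$
$\frac{1}{-56443 + D{\left(-302,278 \right)}} = \frac{1}{-56443 + 278^{2}} = \frac{1}{-56443 + 77284} = \frac{1}{20841}$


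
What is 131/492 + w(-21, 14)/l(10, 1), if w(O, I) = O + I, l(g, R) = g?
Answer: -1067/2460 ≈ -0.43374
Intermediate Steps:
w(O, I) = I + O
131/492 + w(-21, 14)/l(10, 1) = 131/492 + (14 - 21)/10 = 131*(1/492) - 7*⅒ = 131/492 - 7/10 = -1067/2460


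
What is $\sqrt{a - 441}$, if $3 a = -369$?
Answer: $2 i \sqrt{141} \approx 23.749 i$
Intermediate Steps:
$a = -123$ ($a = \frac{1}{3} \left(-369\right) = -123$)
$\sqrt{a - 441} = \sqrt{-123 - 441} = \sqrt{-564} = 2 i \sqrt{141}$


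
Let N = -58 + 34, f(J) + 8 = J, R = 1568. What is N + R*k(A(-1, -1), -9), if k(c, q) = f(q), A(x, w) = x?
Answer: -26680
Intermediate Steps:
f(J) = -8 + J
k(c, q) = -8 + q
N = -24
N + R*k(A(-1, -1), -9) = -24 + 1568*(-8 - 9) = -24 + 1568*(-17) = -24 - 26656 = -26680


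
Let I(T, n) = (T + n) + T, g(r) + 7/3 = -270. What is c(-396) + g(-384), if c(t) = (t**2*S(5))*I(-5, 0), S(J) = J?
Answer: -23523217/3 ≈ -7.8411e+6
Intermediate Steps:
g(r) = -817/3 (g(r) = -7/3 - 270 = -817/3)
I(T, n) = n + 2*T
c(t) = -50*t**2 (c(t) = (t**2*5)*(0 + 2*(-5)) = (5*t**2)*(0 - 10) = (5*t**2)*(-10) = -50*t**2)
c(-396) + g(-384) = -50*(-396)**2 - 817/3 = -50*156816 - 817/3 = -7840800 - 817/3 = -23523217/3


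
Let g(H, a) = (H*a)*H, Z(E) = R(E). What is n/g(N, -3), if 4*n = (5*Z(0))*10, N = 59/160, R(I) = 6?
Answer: -640000/3481 ≈ -183.86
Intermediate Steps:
Z(E) = 6
N = 59/160 (N = 59*(1/160) = 59/160 ≈ 0.36875)
n = 75 (n = ((5*6)*10)/4 = (30*10)/4 = (¼)*300 = 75)
g(H, a) = a*H²
n/g(N, -3) = 75/((-3*(59/160)²)) = 75/((-3*3481/25600)) = 75/(-10443/25600) = 75*(-25600/10443) = -640000/3481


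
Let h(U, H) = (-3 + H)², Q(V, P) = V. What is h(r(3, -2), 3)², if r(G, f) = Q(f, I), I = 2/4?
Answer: 0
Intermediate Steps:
I = ½ (I = 2*(¼) = ½ ≈ 0.50000)
r(G, f) = f
h(r(3, -2), 3)² = ((-3 + 3)²)² = (0²)² = 0² = 0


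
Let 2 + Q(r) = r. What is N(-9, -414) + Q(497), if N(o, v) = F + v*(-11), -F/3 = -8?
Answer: 5073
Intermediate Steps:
F = 24 (F = -3*(-8) = 24)
Q(r) = -2 + r
N(o, v) = 24 - 11*v (N(o, v) = 24 + v*(-11) = 24 - 11*v)
N(-9, -414) + Q(497) = (24 - 11*(-414)) + (-2 + 497) = (24 + 4554) + 495 = 4578 + 495 = 5073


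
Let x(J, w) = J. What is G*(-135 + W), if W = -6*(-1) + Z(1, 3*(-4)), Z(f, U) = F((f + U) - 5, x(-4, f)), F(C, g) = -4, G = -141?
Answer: 18753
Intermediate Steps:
Z(f, U) = -4
W = 2 (W = -6*(-1) - 4 = 6 - 4 = 2)
G*(-135 + W) = -141*(-135 + 2) = -141*(-133) = 18753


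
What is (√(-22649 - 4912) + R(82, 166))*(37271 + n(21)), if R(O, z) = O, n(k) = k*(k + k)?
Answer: 3128546 + 38153*I*√27561 ≈ 3.1285e+6 + 6.334e+6*I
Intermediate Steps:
n(k) = 2*k² (n(k) = k*(2*k) = 2*k²)
(√(-22649 - 4912) + R(82, 166))*(37271 + n(21)) = (√(-22649 - 4912) + 82)*(37271 + 2*21²) = (√(-27561) + 82)*(37271 + 2*441) = (I*√27561 + 82)*(37271 + 882) = (82 + I*√27561)*38153 = 3128546 + 38153*I*√27561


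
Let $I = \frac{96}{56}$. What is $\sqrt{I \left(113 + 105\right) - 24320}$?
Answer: $\frac{2 i \sqrt{293342}}{7} \approx 154.75 i$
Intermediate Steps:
$I = \frac{12}{7}$ ($I = 96 \cdot \frac{1}{56} = \frac{12}{7} \approx 1.7143$)
$\sqrt{I \left(113 + 105\right) - 24320} = \sqrt{\frac{12 \left(113 + 105\right)}{7} - 24320} = \sqrt{\frac{12}{7} \cdot 218 - 24320} = \sqrt{\frac{2616}{7} - 24320} = \sqrt{- \frac{167624}{7}} = \frac{2 i \sqrt{293342}}{7}$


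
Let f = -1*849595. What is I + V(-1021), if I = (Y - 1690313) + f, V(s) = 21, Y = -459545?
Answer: -2999432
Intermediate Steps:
f = -849595
I = -2999453 (I = (-459545 - 1690313) - 849595 = -2149858 - 849595 = -2999453)
I + V(-1021) = -2999453 + 21 = -2999432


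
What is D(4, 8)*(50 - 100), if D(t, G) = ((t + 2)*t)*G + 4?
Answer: -9800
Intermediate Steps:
D(t, G) = 4 + G*t*(2 + t) (D(t, G) = ((2 + t)*t)*G + 4 = (t*(2 + t))*G + 4 = G*t*(2 + t) + 4 = 4 + G*t*(2 + t))
D(4, 8)*(50 - 100) = (4 + 8*4² + 2*8*4)*(50 - 100) = (4 + 8*16 + 64)*(-50) = (4 + 128 + 64)*(-50) = 196*(-50) = -9800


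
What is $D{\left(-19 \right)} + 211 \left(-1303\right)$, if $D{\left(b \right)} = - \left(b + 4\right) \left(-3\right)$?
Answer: $-274978$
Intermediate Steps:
$D{\left(b \right)} = 12 + 3 b$ ($D{\left(b \right)} = - \left(4 + b\right) \left(-3\right) = - (-12 - 3 b) = 12 + 3 b$)
$D{\left(-19 \right)} + 211 \left(-1303\right) = \left(12 + 3 \left(-19\right)\right) + 211 \left(-1303\right) = \left(12 - 57\right) - 274933 = -45 - 274933 = -274978$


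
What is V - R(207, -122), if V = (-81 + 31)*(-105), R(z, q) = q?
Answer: 5372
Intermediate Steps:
V = 5250 (V = -50*(-105) = 5250)
V - R(207, -122) = 5250 - 1*(-122) = 5250 + 122 = 5372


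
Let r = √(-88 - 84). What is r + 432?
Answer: 432 + 2*I*√43 ≈ 432.0 + 13.115*I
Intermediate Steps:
r = 2*I*√43 (r = √(-172) = 2*I*√43 ≈ 13.115*I)
r + 432 = 2*I*√43 + 432 = 432 + 2*I*√43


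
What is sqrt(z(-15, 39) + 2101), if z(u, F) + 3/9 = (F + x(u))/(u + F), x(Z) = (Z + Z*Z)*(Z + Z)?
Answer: sqrt(264930)/12 ≈ 42.893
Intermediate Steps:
x(Z) = 2*Z*(Z + Z**2) (x(Z) = (Z + Z**2)*(2*Z) = 2*Z*(Z + Z**2))
z(u, F) = -1/3 + (F + 2*u**2*(1 + u))/(F + u) (z(u, F) = -1/3 + (F + 2*u**2*(1 + u))/(u + F) = -1/3 + (F + 2*u**2*(1 + u))/(F + u))
sqrt(z(-15, 39) + 2101) = sqrt((-1*(-15) + 2*39 + 6*(-15)**2*(1 - 15))/(3*(39 - 15)) + 2101) = sqrt((1/3)*(15 + 78 + 6*225*(-14))/24 + 2101) = sqrt((1/3)*(1/24)*(15 + 78 - 18900) + 2101) = sqrt((1/3)*(1/24)*(-18807) + 2101) = sqrt(-6269/24 + 2101) = sqrt(44155/24) = sqrt(264930)/12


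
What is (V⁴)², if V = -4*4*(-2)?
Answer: 1099511627776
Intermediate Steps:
V = 32 (V = -16*(-2) = 32)
(V⁴)² = (32⁴)² = 1048576² = 1099511627776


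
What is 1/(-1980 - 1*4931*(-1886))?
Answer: 1/13034146 ≈ 7.6722e-8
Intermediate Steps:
1/(-1980 - 1*4931*(-1886)) = -1/1886/(-1980 - 4931) = -1/1886/(-6911) = -1/6911*(-1/1886) = 1/13034146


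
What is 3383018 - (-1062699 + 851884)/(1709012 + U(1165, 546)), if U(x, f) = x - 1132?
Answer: 1156346041725/341809 ≈ 3.3830e+6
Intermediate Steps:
U(x, f) = -1132 + x
3383018 - (-1062699 + 851884)/(1709012 + U(1165, 546)) = 3383018 - (-1062699 + 851884)/(1709012 + (-1132 + 1165)) = 3383018 - (-210815)/(1709012 + 33) = 3383018 - (-210815)/1709045 = 3383018 - 1*(-42163/341809) = 3383018 + 42163/341809 = 1156346041725/341809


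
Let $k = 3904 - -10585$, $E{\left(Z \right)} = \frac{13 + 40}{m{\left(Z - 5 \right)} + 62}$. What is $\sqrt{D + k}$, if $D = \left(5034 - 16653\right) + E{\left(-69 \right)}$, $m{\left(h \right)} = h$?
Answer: $\frac{\sqrt{103161}}{6} \approx 53.531$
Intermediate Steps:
$E{\left(Z \right)} = \frac{53}{57 + Z}$ ($E{\left(Z \right)} = \frac{13 + 40}{\left(Z - 5\right) + 62} = \frac{53}{\left(-5 + Z\right) + 62} = \frac{53}{57 + Z}$)
$k = 14489$ ($k = 3904 + 10585 = 14489$)
$D = - \frac{139481}{12}$ ($D = \left(5034 - 16653\right) + \frac{53}{57 - 69} = -11619 + \frac{53}{-12} = -11619 + 53 \left(- \frac{1}{12}\right) = -11619 - \frac{53}{12} = - \frac{139481}{12} \approx -11623.0$)
$\sqrt{D + k} = \sqrt{- \frac{139481}{12} + 14489} = \sqrt{\frac{34387}{12}} = \frac{\sqrt{103161}}{6}$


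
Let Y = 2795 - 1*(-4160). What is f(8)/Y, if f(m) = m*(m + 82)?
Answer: 144/1391 ≈ 0.10352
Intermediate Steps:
Y = 6955 (Y = 2795 + 4160 = 6955)
f(m) = m*(82 + m)
f(8)/Y = (8*(82 + 8))/6955 = (8*90)*(1/6955) = 720*(1/6955) = 144/1391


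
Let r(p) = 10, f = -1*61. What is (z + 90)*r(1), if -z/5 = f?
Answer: 3950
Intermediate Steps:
f = -61
z = 305 (z = -5*(-61) = 305)
(z + 90)*r(1) = (305 + 90)*10 = 395*10 = 3950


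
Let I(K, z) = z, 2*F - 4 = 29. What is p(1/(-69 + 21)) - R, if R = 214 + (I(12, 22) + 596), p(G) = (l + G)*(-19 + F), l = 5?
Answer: -81067/96 ≈ -844.45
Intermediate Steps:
F = 33/2 (F = 2 + (½)*29 = 2 + 29/2 = 33/2 ≈ 16.500)
p(G) = -25/2 - 5*G/2 (p(G) = (5 + G)*(-19 + 33/2) = (5 + G)*(-5/2) = -25/2 - 5*G/2)
R = 832 (R = 214 + (22 + 596) = 214 + 618 = 832)
p(1/(-69 + 21)) - R = (-25/2 - 5/(2*(-69 + 21))) - 1*832 = (-25/2 - 5/2/(-48)) - 832 = (-25/2 - 5/2*(-1/48)) - 832 = (-25/2 + 5/96) - 832 = -1195/96 - 832 = -81067/96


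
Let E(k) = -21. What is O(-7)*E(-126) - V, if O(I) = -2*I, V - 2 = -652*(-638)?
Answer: -416272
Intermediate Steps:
V = 415978 (V = 2 - 652*(-638) = 2 + 415976 = 415978)
O(-7)*E(-126) - V = -2*(-7)*(-21) - 1*415978 = 14*(-21) - 415978 = -294 - 415978 = -416272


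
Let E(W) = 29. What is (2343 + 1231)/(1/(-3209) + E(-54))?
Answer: 5734483/46530 ≈ 123.24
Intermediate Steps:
(2343 + 1231)/(1/(-3209) + E(-54)) = (2343 + 1231)/(1/(-3209) + 29) = 3574/(-1/3209 + 29) = 3574/(93060/3209) = 3574*(3209/93060) = 5734483/46530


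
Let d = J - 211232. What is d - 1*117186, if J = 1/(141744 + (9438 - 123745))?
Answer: -9010804665/27437 ≈ -3.2842e+5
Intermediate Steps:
J = 1/27437 (J = 1/(141744 - 114307) = 1/27437 ≈ 3.6447e-5)
d = -5795572383/27437 (d = 1/27437 - 211232 = -5795572383/27437 ≈ -2.1123e+5)
d - 1*117186 = -5795572383/27437 - 1*117186 = -5795572383/27437 - 117186 = -9010804665/27437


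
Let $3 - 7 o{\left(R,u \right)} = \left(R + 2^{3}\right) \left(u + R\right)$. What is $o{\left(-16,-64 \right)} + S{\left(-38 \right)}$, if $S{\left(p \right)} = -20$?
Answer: $-111$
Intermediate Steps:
$o{\left(R,u \right)} = \frac{3}{7} - \frac{\left(8 + R\right) \left(R + u\right)}{7}$ ($o{\left(R,u \right)} = \frac{3}{7} - \frac{\left(R + 2^{3}\right) \left(u + R\right)}{7} = \frac{3}{7} - \frac{\left(R + 8\right) \left(R + u\right)}{7} = \frac{3}{7} - \frac{\left(8 + R\right) \left(R + u\right)}{7}$)
$o{\left(-16,-64 \right)} + S{\left(-38 \right)} = \left(\frac{3}{7} - - \frac{128}{7} - - \frac{512}{7} - \frac{\left(-16\right)^{2}}{7} - \left(- \frac{16}{7}\right) \left(-64\right)\right) - 20 = \left(\frac{3}{7} + \frac{128}{7} + \frac{512}{7} - \frac{256}{7} - \frac{1024}{7}\right) - 20 = -91 - 20 = -111$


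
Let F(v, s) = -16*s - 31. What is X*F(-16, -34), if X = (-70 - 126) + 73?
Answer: -63099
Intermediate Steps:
F(v, s) = -31 - 16*s
X = -123 (X = -196 + 73 = -123)
X*F(-16, -34) = -123*(-31 - 16*(-34)) = -123*(-31 + 544) = -123*513 = -63099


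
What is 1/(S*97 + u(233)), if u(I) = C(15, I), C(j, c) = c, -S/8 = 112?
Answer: -1/86679 ≈ -1.1537e-5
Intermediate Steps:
S = -896 (S = -8*112 = -896)
u(I) = I
1/(S*97 + u(233)) = 1/(-896*97 + 233) = 1/(-86912 + 233) = 1/(-86679) = -1/86679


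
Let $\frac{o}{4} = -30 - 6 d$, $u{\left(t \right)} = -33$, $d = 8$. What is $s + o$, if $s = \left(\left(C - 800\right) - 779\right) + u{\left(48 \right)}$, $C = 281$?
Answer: $-1643$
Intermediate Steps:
$s = -1331$ ($s = \left(\left(281 - 800\right) - 779\right) - 33 = \left(-519 - 779\right) - 33 = -1298 - 33 = -1331$)
$o = -312$ ($o = 4 \left(-30 - 48\right) = 4 \left(-78\right) = -312$)
$s + o = -1331 - 312 = -1643$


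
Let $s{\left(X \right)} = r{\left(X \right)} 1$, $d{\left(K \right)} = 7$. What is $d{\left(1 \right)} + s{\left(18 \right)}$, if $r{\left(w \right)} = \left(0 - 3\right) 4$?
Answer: $-5$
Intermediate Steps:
$r{\left(w \right)} = -12$ ($r{\left(w \right)} = \left(-3\right) 4 = -12$)
$s{\left(X \right)} = -12$ ($s{\left(X \right)} = \left(-12\right) 1 = -12$)
$d{\left(1 \right)} + s{\left(18 \right)} = 7 - 12 = -5$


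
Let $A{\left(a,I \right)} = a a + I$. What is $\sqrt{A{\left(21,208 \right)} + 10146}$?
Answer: $\sqrt{10795} \approx 103.9$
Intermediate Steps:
$A{\left(a,I \right)} = I + a^{2}$ ($A{\left(a,I \right)} = a^{2} + I = I + a^{2}$)
$\sqrt{A{\left(21,208 \right)} + 10146} = \sqrt{\left(208 + 21^{2}\right) + 10146} = \sqrt{\left(208 + 441\right) + 10146} = \sqrt{649 + 10146} = \sqrt{10795}$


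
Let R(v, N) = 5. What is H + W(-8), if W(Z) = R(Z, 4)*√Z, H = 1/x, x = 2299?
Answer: 1/2299 + 10*I*√2 ≈ 0.00043497 + 14.142*I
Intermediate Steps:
H = 1/2299 ≈ 0.00043497
W(Z) = 5*√Z
H + W(-8) = 1/2299 + 5*√(-8) = 1/2299 + 5*(2*I*√2) = 1/2299 + 10*I*√2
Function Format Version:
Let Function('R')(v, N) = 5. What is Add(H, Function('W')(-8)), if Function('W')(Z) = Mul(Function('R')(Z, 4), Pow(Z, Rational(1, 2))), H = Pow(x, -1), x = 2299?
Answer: Add(Rational(1, 2299), Mul(10, I, Pow(2, Rational(1, 2)))) ≈ Add(0.00043497, Mul(14.142, I))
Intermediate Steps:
H = Rational(1, 2299) (H = Pow(2299, -1) = Rational(1, 2299) ≈ 0.00043497)
Function('W')(Z) = Mul(5, Pow(Z, Rational(1, 2)))
Add(H, Function('W')(-8)) = Add(Rational(1, 2299), Mul(5, Pow(-8, Rational(1, 2)))) = Add(Rational(1, 2299), Mul(5, Mul(2, I, Pow(2, Rational(1, 2))))) = Add(Rational(1, 2299), Mul(10, I, Pow(2, Rational(1, 2))))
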